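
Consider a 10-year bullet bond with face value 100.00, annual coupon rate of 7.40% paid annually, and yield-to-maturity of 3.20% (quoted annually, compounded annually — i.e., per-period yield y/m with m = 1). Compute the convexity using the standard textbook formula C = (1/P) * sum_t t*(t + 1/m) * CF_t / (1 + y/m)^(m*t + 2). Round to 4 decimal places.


Answer: Convexity = 73.3626

Derivation:
Coupon per period c = face * coupon_rate / m = 7.400000
Periods per year m = 1; per-period yield y/m = 0.032000
Number of cashflows N = 10
Cashflows (t years, CF_t, discount factor 1/(1+y/m)^(m*t), PV):
  t = 1.0000: CF_t = 7.400000, DF = 0.968992, PV = 7.170543
  t = 2.0000: CF_t = 7.400000, DF = 0.938946, PV = 6.948200
  t = 3.0000: CF_t = 7.400000, DF = 0.909831, PV = 6.732752
  t = 4.0000: CF_t = 7.400000, DF = 0.881620, PV = 6.523985
  t = 5.0000: CF_t = 7.400000, DF = 0.854283, PV = 6.321691
  t = 6.0000: CF_t = 7.400000, DF = 0.827793, PV = 6.125669
  t = 7.0000: CF_t = 7.400000, DF = 0.802125, PV = 5.935726
  t = 8.0000: CF_t = 7.400000, DF = 0.777253, PV = 5.751672
  t = 9.0000: CF_t = 7.400000, DF = 0.753152, PV = 5.573326
  t = 10.0000: CF_t = 107.400000, DF = 0.729799, PV = 78.380370
Price P = sum_t PV_t = 135.463933
Convexity numerator sum_t t*(t + 1/m) * CF_t / (1+y/m)^(m*t + 2):
  t = 1.0000: term = 13.465504
  t = 2.0000: term = 39.143908
  t = 3.0000: term = 75.860287
  t = 4.0000: term = 122.513383
  t = 5.0000: term = 178.071777
  t = 6.0000: term = 241.570241
  t = 7.0000: term = 312.106254
  t = 8.0000: term = 388.836695
  t = 9.0000: term = 470.974679
  t = 10.0000: term = 8095.442623
Convexity = (1/P) * sum = 9937.985351 / 135.463933 = 73.362592


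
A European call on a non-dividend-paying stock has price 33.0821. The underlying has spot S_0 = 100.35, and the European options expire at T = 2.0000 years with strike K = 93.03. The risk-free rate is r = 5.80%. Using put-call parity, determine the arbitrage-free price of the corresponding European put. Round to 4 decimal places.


Put-call parity: C - P = S_0 * exp(-qT) - K * exp(-rT).
S_0 * exp(-qT) = 100.3500 * 1.00000000 = 100.35000000
K * exp(-rT) = 93.0300 * 0.89047522 = 82.84091002
P = C - S*exp(-qT) + K*exp(-rT)
P = 33.0821 - 100.35000000 + 82.84091002 = 15.5730

Answer: Put price = 15.5730


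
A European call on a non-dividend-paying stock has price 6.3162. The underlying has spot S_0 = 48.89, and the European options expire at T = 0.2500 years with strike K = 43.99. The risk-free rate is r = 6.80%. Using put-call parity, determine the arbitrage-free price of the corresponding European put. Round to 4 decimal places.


Answer: Put price = 0.6747

Derivation:
Put-call parity: C - P = S_0 * exp(-qT) - K * exp(-rT).
S_0 * exp(-qT) = 48.8900 * 1.00000000 = 48.89000000
K * exp(-rT) = 43.9900 * 0.98314368 = 43.24849069
P = C - S*exp(-qT) + K*exp(-rT)
P = 6.3162 - 48.89000000 + 43.24849069 = 0.6747


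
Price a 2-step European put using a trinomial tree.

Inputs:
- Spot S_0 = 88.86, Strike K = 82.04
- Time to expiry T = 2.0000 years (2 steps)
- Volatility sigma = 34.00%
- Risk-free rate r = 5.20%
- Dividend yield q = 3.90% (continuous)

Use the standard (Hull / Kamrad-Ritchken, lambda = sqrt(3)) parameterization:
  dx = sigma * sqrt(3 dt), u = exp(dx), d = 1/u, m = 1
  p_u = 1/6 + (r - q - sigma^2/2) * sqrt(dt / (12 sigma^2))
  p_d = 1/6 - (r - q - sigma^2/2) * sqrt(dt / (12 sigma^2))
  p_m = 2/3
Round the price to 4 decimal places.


Answer: Price = V(0,0) = 10.1152

Derivation:
dt = T/N = 1.000000; dx = sigma*sqrt(3*dt) = 0.588897
u = exp(dx) = 1.802000; d = 1/u = 0.554939
p_u = 0.128629, p_m = 0.666667, p_d = 0.204704
Discount per step: exp(-r*dt) = 0.949329
Stock lattice S(k, j) with j the centered position index:
  k=0: S(0,+0) = 88.8600
  k=1: S(1,-1) = 49.3119; S(1,+0) = 88.8600; S(1,+1) = 160.1257
  k=2: S(2,-2) = 27.3651; S(2,-1) = 49.3119; S(2,+0) = 88.8600; S(2,+1) = 160.1257; S(2,+2) = 288.5466
Terminal payoffs V(N, j) = max(K - S_T, 0):
  V(2,-2) = 54.674925; V(2,-1) = 32.728130; V(2,+0) = 0.000000; V(2,+1) = 0.000000; V(2,+2) = 0.000000
Backward induction: V(k, j) = exp(-r*dt) * [p_u * V(k+1, j+1) + p_m * V(k+1, j) + p_d * V(k+1, j-1)]
  V(1,-1) = exp(-r*dt) * [p_u*0.000000 + p_m*32.728130 + p_d*54.674925] = 31.338221
  V(1,+0) = exp(-r*dt) * [p_u*0.000000 + p_m*0.000000 + p_d*32.728130] = 6.360100
  V(1,+1) = exp(-r*dt) * [p_u*0.000000 + p_m*0.000000 + p_d*0.000000] = 0.000000
  V(0,+0) = exp(-r*dt) * [p_u*0.000000 + p_m*6.360100 + p_d*31.338221] = 10.115214


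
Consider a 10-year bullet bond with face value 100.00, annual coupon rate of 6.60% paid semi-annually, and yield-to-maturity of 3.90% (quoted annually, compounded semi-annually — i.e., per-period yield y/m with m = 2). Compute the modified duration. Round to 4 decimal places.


Coupon per period c = face * coupon_rate / m = 3.300000
Periods per year m = 2; per-period yield y/m = 0.019500
Number of cashflows N = 20
Cashflows (t years, CF_t, discount factor 1/(1+y/m)^(m*t), PV):
  t = 0.5000: CF_t = 3.300000, DF = 0.980873, PV = 3.236881
  t = 1.0000: CF_t = 3.300000, DF = 0.962112, PV = 3.174969
  t = 1.5000: CF_t = 3.300000, DF = 0.943709, PV = 3.114241
  t = 2.0000: CF_t = 3.300000, DF = 0.925659, PV = 3.054675
  t = 2.5000: CF_t = 3.300000, DF = 0.907954, PV = 2.996248
  t = 3.0000: CF_t = 3.300000, DF = 0.890588, PV = 2.938939
  t = 3.5000: CF_t = 3.300000, DF = 0.873553, PV = 2.882726
  t = 4.0000: CF_t = 3.300000, DF = 0.856845, PV = 2.827588
  t = 4.5000: CF_t = 3.300000, DF = 0.840456, PV = 2.773504
  t = 5.0000: CF_t = 3.300000, DF = 0.824380, PV = 2.720456
  t = 5.5000: CF_t = 3.300000, DF = 0.808613, PV = 2.668421
  t = 6.0000: CF_t = 3.300000, DF = 0.793146, PV = 2.617382
  t = 6.5000: CF_t = 3.300000, DF = 0.777976, PV = 2.567320
  t = 7.0000: CF_t = 3.300000, DF = 0.763095, PV = 2.518214
  t = 7.5000: CF_t = 3.300000, DF = 0.748500, PV = 2.470049
  t = 8.0000: CF_t = 3.300000, DF = 0.734183, PV = 2.422804
  t = 8.5000: CF_t = 3.300000, DF = 0.720140, PV = 2.376463
  t = 9.0000: CF_t = 3.300000, DF = 0.706366, PV = 2.331008
  t = 9.5000: CF_t = 3.300000, DF = 0.692855, PV = 2.286423
  t = 10.0000: CF_t = 103.300000, DF = 0.679603, PV = 70.203008
Price P = sum_t PV_t = 122.181319
First compute Macaulay numerator sum_t t * PV_t:
  t * PV_t at t = 0.5000: 1.618440
  t * PV_t at t = 1.0000: 3.174969
  t * PV_t at t = 1.5000: 4.671362
  t * PV_t at t = 2.0000: 6.109350
  t * PV_t at t = 2.5000: 7.490621
  t * PV_t at t = 3.0000: 8.816817
  t * PV_t at t = 3.5000: 10.089540
  t * PV_t at t = 4.0000: 11.310351
  t * PV_t at t = 4.5000: 12.480770
  t * PV_t at t = 5.0000: 13.602278
  t * PV_t at t = 5.5000: 14.676317
  t * PV_t at t = 6.0000: 15.704294
  t * PV_t at t = 6.5000: 16.687578
  t * PV_t at t = 7.0000: 17.627501
  t * PV_t at t = 7.5000: 18.525364
  t * PV_t at t = 8.0000: 19.382431
  t * PV_t at t = 8.5000: 20.199934
  t * PV_t at t = 9.0000: 20.979074
  t * PV_t at t = 9.5000: 21.721018
  t * PV_t at t = 10.0000: 702.030077
Macaulay duration D = 946.898087 / 122.181319 = 7.749942
Modified duration = D / (1 + y/m) = 7.749942 / (1 + 0.019500) = 7.601708

Answer: Modified duration = 7.6017


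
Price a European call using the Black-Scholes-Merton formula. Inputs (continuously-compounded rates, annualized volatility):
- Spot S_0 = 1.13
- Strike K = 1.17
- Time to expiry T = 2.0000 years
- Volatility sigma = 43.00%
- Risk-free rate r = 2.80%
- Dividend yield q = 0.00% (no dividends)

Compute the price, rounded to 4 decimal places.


Answer: Price = 0.2792

Derivation:
d1 = (ln(S/K) + (r - q + 0.5*sigma^2) * T) / (sigma * sqrt(T)) = 0.33894076
d2 = d1 - sigma * sqrt(T) = -0.26917108
exp(-rT) = 0.94553914; exp(-qT) = 1.00000000
C = S_0 * exp(-qT) * N(d1) - K * exp(-rT) * N(d2)
N(d1) = 0.63267282; N(d2) = 0.39389902
C = 1.1300 * 1.00000000 * 0.63267282 - 1.1700 * 0.94553914 * 0.39389902 = 0.2792


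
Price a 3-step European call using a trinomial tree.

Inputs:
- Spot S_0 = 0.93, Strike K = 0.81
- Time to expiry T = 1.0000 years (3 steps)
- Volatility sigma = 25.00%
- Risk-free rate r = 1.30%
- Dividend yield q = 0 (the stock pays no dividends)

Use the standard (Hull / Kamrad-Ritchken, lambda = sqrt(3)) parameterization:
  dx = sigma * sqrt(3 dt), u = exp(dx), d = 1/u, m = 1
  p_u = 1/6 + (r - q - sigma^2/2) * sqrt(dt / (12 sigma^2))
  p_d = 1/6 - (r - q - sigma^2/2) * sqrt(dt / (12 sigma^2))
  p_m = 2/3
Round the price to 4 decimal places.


dt = T/N = 0.333333; dx = sigma*sqrt(3*dt) = 0.250000
u = exp(dx) = 1.284025; d = 1/u = 0.778801
p_u = 0.154500, p_m = 0.666667, p_d = 0.178833
Discount per step: exp(-r*dt) = 0.995676
Stock lattice S(k, j) with j the centered position index:
  k=0: S(0,+0) = 0.9300
  k=1: S(1,-1) = 0.7243; S(1,+0) = 0.9300; S(1,+1) = 1.1941
  k=2: S(2,-2) = 0.5641; S(2,-1) = 0.7243; S(2,+0) = 0.9300; S(2,+1) = 1.1941; S(2,+2) = 1.5333
  k=3: S(3,-3) = 0.4393; S(3,-2) = 0.5641; S(3,-1) = 0.7243; S(3,+0) = 0.9300; S(3,+1) = 1.1941; S(3,+2) = 1.5333; S(3,+3) = 1.9688
Terminal payoffs V(N, j) = max(S_T - K, 0):
  V(3,-3) = 0.000000; V(3,-2) = 0.000000; V(3,-1) = 0.000000; V(3,+0) = 0.120000; V(3,+1) = 0.384144; V(3,+2) = 0.723311; V(3,+3) = 1.158810
Backward induction: V(k, j) = exp(-r*dt) * [p_u * V(k+1, j+1) + p_m * V(k+1, j) + p_d * V(k+1, j-1)]
  V(2,-2) = exp(-r*dt) * [p_u*0.000000 + p_m*0.000000 + p_d*0.000000] = 0.000000
  V(2,-1) = exp(-r*dt) * [p_u*0.120000 + p_m*0.000000 + p_d*0.000000] = 0.018460
  V(2,+0) = exp(-r*dt) * [p_u*0.384144 + p_m*0.120000 + p_d*0.000000] = 0.138748
  V(2,+1) = exp(-r*dt) * [p_u*0.723311 + p_m*0.384144 + p_d*0.120000] = 0.387624
  V(2,+2) = exp(-r*dt) * [p_u*1.158810 + p_m*0.723311 + p_d*0.384144] = 0.726785
  V(1,-1) = exp(-r*dt) * [p_u*0.138748 + p_m*0.018460 + p_d*0.000000] = 0.033597
  V(1,+0) = exp(-r*dt) * [p_u*0.387624 + p_m*0.138748 + p_d*0.018460] = 0.155014
  V(1,+1) = exp(-r*dt) * [p_u*0.726785 + p_m*0.387624 + p_d*0.138748] = 0.393807
  V(0,+0) = exp(-r*dt) * [p_u*0.393807 + p_m*0.155014 + p_d*0.033597] = 0.169458

Answer: Price = V(0,0) = 0.1695


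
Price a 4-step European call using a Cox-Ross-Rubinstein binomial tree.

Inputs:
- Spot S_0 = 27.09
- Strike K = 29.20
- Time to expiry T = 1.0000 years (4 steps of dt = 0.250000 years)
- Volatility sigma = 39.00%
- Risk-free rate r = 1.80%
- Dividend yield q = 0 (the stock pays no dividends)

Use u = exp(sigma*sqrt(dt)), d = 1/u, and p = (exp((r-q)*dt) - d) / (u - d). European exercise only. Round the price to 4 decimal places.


Answer: Price = V(0,0) = 3.6108

Derivation:
dt = T/N = 0.250000
u = exp(sigma*sqrt(dt)) = 1.215311; d = 1/u = 0.822835
p = (exp((r-q)*dt) - d) / (u - d) = 0.462895
Discount per step: exp(-r*dt) = 0.995510
Stock lattice S(k, i) with i counting down-moves:
  k=0: S(0,0) = 27.0900
  k=1: S(1,0) = 32.9228; S(1,1) = 22.2906
  k=2: S(2,0) = 40.0114; S(2,1) = 27.0900; S(2,2) = 18.3415
  k=3: S(3,0) = 48.6263; S(3,1) = 32.9228; S(3,2) = 22.2906; S(3,3) = 15.0920
  k=4: S(4,0) = 59.0961; S(4,1) = 40.0114; S(4,2) = 27.0900; S(4,3) = 18.3415; S(4,4) = 12.4182
Terminal payoffs V(N, i) = max(S_T - K, 0):
  V(4,0) = 29.896084; V(4,1) = 10.811410; V(4,2) = 0.000000; V(4,3) = 0.000000; V(4,4) = 0.000000
Backward induction: V(k, i) = exp(-r*dt) * [p * V(k+1, i) + (1-p) * V(k+1, i+1)].
  V(3,0) = exp(-r*dt) * [p*29.896084 + (1-p)*10.811410] = 19.557411
  V(3,1) = exp(-r*dt) * [p*10.811410 + (1-p)*0.000000] = 4.982082
  V(3,2) = exp(-r*dt) * [p*0.000000 + (1-p)*0.000000] = 0.000000
  V(3,3) = exp(-r*dt) * [p*0.000000 + (1-p)*0.000000] = 0.000000
  V(2,0) = exp(-r*dt) * [p*19.557411 + (1-p)*4.982082] = 11.676273
  V(2,1) = exp(-r*dt) * [p*4.982082 + (1-p)*0.000000] = 2.295828
  V(2,2) = exp(-r*dt) * [p*0.000000 + (1-p)*0.000000] = 0.000000
  V(1,0) = exp(-r*dt) * [p*11.676273 + (1-p)*2.295828] = 6.608189
  V(1,1) = exp(-r*dt) * [p*2.295828 + (1-p)*0.000000] = 1.057957
  V(0,0) = exp(-r*dt) * [p*6.608189 + (1-p)*1.057957] = 3.610848


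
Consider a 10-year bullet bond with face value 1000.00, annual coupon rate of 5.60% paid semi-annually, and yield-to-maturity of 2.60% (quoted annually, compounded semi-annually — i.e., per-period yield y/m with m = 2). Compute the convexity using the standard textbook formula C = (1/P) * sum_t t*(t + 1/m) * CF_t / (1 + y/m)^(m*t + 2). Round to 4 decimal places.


Coupon per period c = face * coupon_rate / m = 28.000000
Periods per year m = 2; per-period yield y/m = 0.013000
Number of cashflows N = 20
Cashflows (t years, CF_t, discount factor 1/(1+y/m)^(m*t), PV):
  t = 0.5000: CF_t = 28.000000, DF = 0.987167, PV = 27.640671
  t = 1.0000: CF_t = 28.000000, DF = 0.974498, PV = 27.285954
  t = 1.5000: CF_t = 28.000000, DF = 0.961992, PV = 26.935789
  t = 2.0000: CF_t = 28.000000, DF = 0.949647, PV = 26.590117
  t = 2.5000: CF_t = 28.000000, DF = 0.937460, PV = 26.248882
  t = 3.0000: CF_t = 28.000000, DF = 0.925429, PV = 25.912025
  t = 3.5000: CF_t = 28.000000, DF = 0.913553, PV = 25.579492
  t = 4.0000: CF_t = 28.000000, DF = 0.901829, PV = 25.251226
  t = 4.5000: CF_t = 28.000000, DF = 0.890256, PV = 24.927173
  t = 5.0000: CF_t = 28.000000, DF = 0.878831, PV = 24.607278
  t = 5.5000: CF_t = 28.000000, DF = 0.867553, PV = 24.291489
  t = 6.0000: CF_t = 28.000000, DF = 0.856420, PV = 23.979752
  t = 6.5000: CF_t = 28.000000, DF = 0.845429, PV = 23.672016
  t = 7.0000: CF_t = 28.000000, DF = 0.834580, PV = 23.368229
  t = 7.5000: CF_t = 28.000000, DF = 0.823869, PV = 23.068340
  t = 8.0000: CF_t = 28.000000, DF = 0.813296, PV = 22.772300
  t = 8.5000: CF_t = 28.000000, DF = 0.802859, PV = 22.480060
  t = 9.0000: CF_t = 28.000000, DF = 0.792556, PV = 22.191569
  t = 9.5000: CF_t = 28.000000, DF = 0.782385, PV = 21.906781
  t = 10.0000: CF_t = 1028.000000, DF = 0.772345, PV = 793.970209
Price P = sum_t PV_t = 1262.679352
Convexity numerator sum_t t*(t + 1/m) * CF_t / (1+y/m)^(m*t + 2):
  t = 0.5000: term = 13.467894
  t = 1.0000: term = 39.885176
  t = 1.5000: term = 78.746645
  t = 2.0000: term = 129.560127
  t = 2.5000: term = 191.846189
  t = 3.0000: term = 265.137873
  t = 3.5000: term = 348.980418
  t = 4.0000: term = 442.931006
  t = 4.5000: term = 546.558497
  t = 5.0000: term = 659.443180
  t = 5.5000: term = 781.176521
  t = 6.0000: term = 911.360923
  t = 6.5000: term = 1049.609487
  t = 7.0000: term = 1195.545775
  t = 7.5000: term = 1348.803582
  t = 8.0000: term = 1509.026712
  t = 8.5000: term = 1675.868757
  t = 9.0000: term = 1848.992880
  t = 9.5000: term = 2028.071603
  t = 10.0000: term = 81240.879396
Convexity = (1/P) * sum = 96305.892642 / 1262.679352 = 76.271060

Answer: Convexity = 76.2711


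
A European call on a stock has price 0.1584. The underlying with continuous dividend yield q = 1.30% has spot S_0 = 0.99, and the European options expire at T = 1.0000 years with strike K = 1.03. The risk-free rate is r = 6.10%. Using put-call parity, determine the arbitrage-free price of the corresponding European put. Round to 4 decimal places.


Answer: Put price = 0.1502

Derivation:
Put-call parity: C - P = S_0 * exp(-qT) - K * exp(-rT).
S_0 * exp(-qT) = 0.9900 * 0.98708414 = 0.97721329
K * exp(-rT) = 1.0300 * 0.94082324 = 0.96904794
P = C - S*exp(-qT) + K*exp(-rT)
P = 0.1584 - 0.97721329 + 0.96904794 = 0.1502


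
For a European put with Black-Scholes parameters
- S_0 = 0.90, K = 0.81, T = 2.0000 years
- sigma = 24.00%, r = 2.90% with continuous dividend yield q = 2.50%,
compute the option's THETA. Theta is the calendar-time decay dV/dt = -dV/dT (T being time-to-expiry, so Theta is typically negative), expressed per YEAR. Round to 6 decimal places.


d1 = 0.5036972497; d2 = 0.1642859948
phi(d1) = 0.3514126894; exp(-qT) = 0.9512294245; exp(-rT) = 0.9436499474
Theta = -S*exp(-qT)*phi(d1)*sigma/(2*sqrt(T)) + r*K*exp(-rT)*N(-d2) - q*S*exp(-qT)*N(-d1)
N(-d1) = 0.3072370707; N(-d2) = 0.4347530032; sqrt(T) = 1.4142135624
Term 1 = -0.9000 * 0.9512294245 * 0.3514126894 * 0.2400 / (2 * 1.4142135624) = -0.0255276874
Term 2 = 0.0290 * 0.8100 * 0.9436499474 * 0.4347530032 = 0.0096368817
Term 3 = -0.0250 * 0.9000 * 0.9512294245 * 0.3072370707 = -0.0065756912
Theta = -0.0255276874 + (0.0096368817) + (-0.0065756912) = -0.022466

Answer: Theta = -0.022466


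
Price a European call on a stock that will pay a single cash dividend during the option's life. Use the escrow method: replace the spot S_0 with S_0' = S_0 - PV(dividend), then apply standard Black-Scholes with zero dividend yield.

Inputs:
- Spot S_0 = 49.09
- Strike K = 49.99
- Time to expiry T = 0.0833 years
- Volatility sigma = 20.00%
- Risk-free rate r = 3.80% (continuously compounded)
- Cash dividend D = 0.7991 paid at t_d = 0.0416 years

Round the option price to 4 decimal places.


PV(D) = D * exp(-r * t_d) = 0.7991 * 0.99842045 = 0.79783778
S_0' = S_0 - PV(D) = 49.0900 - 0.79783778 = 48.29216222
d1 = (ln(S_0'/K) + (r + sigma^2/2)*T) / (sigma*sqrt(T)) = -0.51490852
d2 = d1 - sigma*sqrt(T) = -0.57263200
exp(-rT) = 0.99683960
N(d1) = 0.30330847; N(d2) = 0.28344695
C = S_0' * N(d1) - K * exp(-rT) * N(d2) = 48.29216222 * 0.30330847 - 49.9900 * 0.99683960 * 0.28344695 = 0.5227

Answer: Price = 0.5227


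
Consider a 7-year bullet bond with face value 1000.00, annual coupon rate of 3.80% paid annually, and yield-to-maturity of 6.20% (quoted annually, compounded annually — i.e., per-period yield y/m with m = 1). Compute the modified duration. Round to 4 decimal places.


Coupon per period c = face * coupon_rate / m = 38.000000
Periods per year m = 1; per-period yield y/m = 0.062000
Number of cashflows N = 7
Cashflows (t years, CF_t, discount factor 1/(1+y/m)^(m*t), PV):
  t = 1.0000: CF_t = 38.000000, DF = 0.941620, PV = 35.781544
  t = 2.0000: CF_t = 38.000000, DF = 0.886647, PV = 33.692603
  t = 3.0000: CF_t = 38.000000, DF = 0.834885, PV = 31.725615
  t = 4.0000: CF_t = 38.000000, DF = 0.786144, PV = 29.873460
  t = 5.0000: CF_t = 38.000000, DF = 0.740248, PV = 28.129435
  t = 6.0000: CF_t = 38.000000, DF = 0.697032, PV = 26.487227
  t = 7.0000: CF_t = 1038.000000, DF = 0.656339, PV = 681.280151
Price P = sum_t PV_t = 866.970036
First compute Macaulay numerator sum_t t * PV_t:
  t * PV_t at t = 1.0000: 35.781544
  t * PV_t at t = 2.0000: 67.385206
  t * PV_t at t = 3.0000: 95.176844
  t * PV_t at t = 4.0000: 119.493841
  t * PV_t at t = 5.0000: 140.647176
  t * PV_t at t = 6.0000: 158.923363
  t * PV_t at t = 7.0000: 4768.961060
Macaulay duration D = 5386.369034 / 866.970036 = 6.212866
Modified duration = D / (1 + y/m) = 6.212866 / (1 + 0.062000) = 5.850157

Answer: Modified duration = 5.8502


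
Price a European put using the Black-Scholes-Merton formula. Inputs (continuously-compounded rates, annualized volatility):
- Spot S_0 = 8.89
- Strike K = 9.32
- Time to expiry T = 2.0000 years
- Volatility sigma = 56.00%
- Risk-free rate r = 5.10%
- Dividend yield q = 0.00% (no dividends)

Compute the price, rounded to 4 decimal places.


Answer: Price = 2.4333

Derivation:
d1 = (ln(S/K) + (r - q + 0.5*sigma^2) * T) / (sigma * sqrt(T)) = 0.46513032
d2 = d1 - sigma * sqrt(T) = -0.32682927
exp(-rT) = 0.90302955; exp(-qT) = 1.00000000
P = K * exp(-rT) * N(-d2) - S_0 * exp(-qT) * N(-d1)
N(-d1) = 0.32091907; N(-d2) = 0.62810149
P = 9.3200 * 0.90302955 * 0.62810149 - 8.8900 * 1.00000000 * 0.32091907 = 2.4333


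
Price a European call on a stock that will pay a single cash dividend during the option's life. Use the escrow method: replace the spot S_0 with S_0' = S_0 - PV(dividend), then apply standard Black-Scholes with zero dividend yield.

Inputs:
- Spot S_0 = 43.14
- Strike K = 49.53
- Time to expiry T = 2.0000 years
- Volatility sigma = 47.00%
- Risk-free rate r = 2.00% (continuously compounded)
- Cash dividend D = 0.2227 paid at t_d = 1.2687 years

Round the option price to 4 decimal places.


Answer: Price = 9.5869

Derivation:
PV(D) = D * exp(-r * t_d) = 0.2227 * 0.97494521 = 0.21712030
S_0' = S_0 - PV(D) = 43.1400 - 0.21712030 = 42.92287970
d1 = (ln(S_0'/K) + (r + sigma^2/2)*T) / (sigma*sqrt(T)) = 0.17711741
d2 = d1 - sigma*sqrt(T) = -0.48756297
exp(-rT) = 0.96078944
N(d1) = 0.57029191; N(d2) = 0.31292972
C = S_0' * N(d1) - K * exp(-rT) * N(d2) = 42.92287970 * 0.57029191 - 49.5300 * 0.96078944 * 0.31292972 = 9.5869


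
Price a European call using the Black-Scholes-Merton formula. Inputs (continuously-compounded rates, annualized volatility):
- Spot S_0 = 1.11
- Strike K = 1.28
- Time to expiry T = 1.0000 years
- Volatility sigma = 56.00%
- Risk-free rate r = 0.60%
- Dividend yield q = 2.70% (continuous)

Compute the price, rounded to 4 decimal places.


Answer: Price = 0.1741

Derivation:
d1 = (ln(S/K) + (r - q + 0.5*sigma^2) * T) / (sigma * sqrt(T)) = -0.01196440
d2 = d1 - sigma * sqrt(T) = -0.57196440
exp(-rT) = 0.99401796; exp(-qT) = 0.97336124
C = S_0 * exp(-qT) * N(d1) - K * exp(-rT) * N(d2)
N(d1) = 0.49522701; N(d2) = 0.28367305
C = 1.1100 * 0.97336124 * 0.49522701 - 1.2800 * 0.99401796 * 0.28367305 = 0.1741


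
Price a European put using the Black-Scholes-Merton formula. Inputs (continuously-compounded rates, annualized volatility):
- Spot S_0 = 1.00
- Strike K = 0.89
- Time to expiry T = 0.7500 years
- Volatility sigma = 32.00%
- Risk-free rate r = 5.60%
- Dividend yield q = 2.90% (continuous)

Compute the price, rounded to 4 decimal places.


Answer: Price = 0.0503

Derivation:
d1 = (ln(S/K) + (r - q + 0.5*sigma^2) * T) / (sigma * sqrt(T)) = 0.63214015
d2 = d1 - sigma * sqrt(T) = 0.35501202
exp(-rT) = 0.95886978; exp(-qT) = 0.97848483
P = K * exp(-rT) * N(-d2) - S_0 * exp(-qT) * N(-d1)
N(-d1) = 0.26364765; N(-d2) = 0.36129029
P = 0.8900 * 0.95886978 * 0.36129029 - 1.0000 * 0.97848483 * 0.26364765 = 0.0503


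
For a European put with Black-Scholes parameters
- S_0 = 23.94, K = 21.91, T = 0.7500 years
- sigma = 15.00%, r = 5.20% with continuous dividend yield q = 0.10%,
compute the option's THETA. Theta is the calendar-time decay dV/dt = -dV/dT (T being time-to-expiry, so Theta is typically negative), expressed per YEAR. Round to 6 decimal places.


d1 = 1.0415017537; d2 = 0.9115979432
phi(d1) = 0.2319342194; exp(-qT) = 0.9992502812; exp(-rT) = 0.9617507091
Theta = -S*exp(-qT)*phi(d1)*sigma/(2*sqrt(T)) + r*K*exp(-rT)*N(-d2) - q*S*exp(-qT)*N(-d1)
N(-d1) = 0.1488213699; N(-d2) = 0.1809902028; sqrt(T) = 0.8660254038
Term 1 = -23.9400 * 0.9992502812 * 0.2319342194 * 0.1500 / (2 * 0.8660254038) = -0.4805005463
Term 2 = 0.0520 * 21.9100 * 0.9617507091 * 0.1809902028 = 0.1983185338
Term 3 = -0.0010 * 23.9400 * 0.9992502812 * 0.1488213699 = -0.0035601125
Theta = -0.4805005463 + (0.1983185338) + (-0.0035601125) = -0.285742

Answer: Theta = -0.285742


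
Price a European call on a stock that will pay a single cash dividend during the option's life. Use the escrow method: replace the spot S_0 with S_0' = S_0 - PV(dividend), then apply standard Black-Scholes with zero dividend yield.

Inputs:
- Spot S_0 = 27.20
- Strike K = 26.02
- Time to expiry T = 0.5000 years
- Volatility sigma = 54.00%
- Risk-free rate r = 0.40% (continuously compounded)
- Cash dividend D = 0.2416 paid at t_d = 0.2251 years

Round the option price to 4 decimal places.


PV(D) = D * exp(-r * t_d) = 0.2416 * 0.99910001 = 0.24138256
S_0' = S_0 - PV(D) = 27.2000 - 0.24138256 = 26.95861744
d1 = (ln(S_0'/K) + (r + sigma^2/2)*T) / (sigma*sqrt(T)) = 0.28896450
d2 = d1 - sigma*sqrt(T) = -0.09287316
exp(-rT) = 0.99800200
N(d1) = 0.61369573; N(d2) = 0.46300216
C = S_0' * N(d1) - K * exp(-rT) * N(d2) = 26.95861744 * 0.61369573 - 26.0200 * 0.99800200 * 0.46300216 = 4.5211

Answer: Price = 4.5211


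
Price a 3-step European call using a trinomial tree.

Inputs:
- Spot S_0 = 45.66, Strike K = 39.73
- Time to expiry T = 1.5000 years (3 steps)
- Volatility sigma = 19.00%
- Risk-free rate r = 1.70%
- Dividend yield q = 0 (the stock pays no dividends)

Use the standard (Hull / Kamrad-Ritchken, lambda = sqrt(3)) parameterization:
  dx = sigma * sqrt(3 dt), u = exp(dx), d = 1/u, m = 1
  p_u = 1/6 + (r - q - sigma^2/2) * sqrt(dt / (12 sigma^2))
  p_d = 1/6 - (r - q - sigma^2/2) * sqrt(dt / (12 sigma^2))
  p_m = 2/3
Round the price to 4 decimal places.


dt = T/N = 0.500000; dx = sigma*sqrt(3*dt) = 0.232702
u = exp(dx) = 1.262005; d = 1/u = 0.792390
p_u = 0.165539, p_m = 0.666667, p_d = 0.167795
Discount per step: exp(-r*dt) = 0.991536
Stock lattice S(k, j) with j the centered position index:
  k=0: S(0,+0) = 45.6600
  k=1: S(1,-1) = 36.1805; S(1,+0) = 45.6600; S(1,+1) = 57.6231
  k=2: S(2,-2) = 28.6691; S(2,-1) = 36.1805; S(2,+0) = 45.6600; S(2,+1) = 57.6231; S(2,+2) = 72.7207
  k=3: S(3,-3) = 22.7171; S(3,-2) = 28.6691; S(3,-1) = 36.1805; S(3,+0) = 45.6600; S(3,+1) = 57.6231; S(3,+2) = 72.7207; S(3,+3) = 91.7738
Terminal payoffs V(N, j) = max(S_T - K, 0):
  V(3,-3) = 0.000000; V(3,-2) = 0.000000; V(3,-1) = 0.000000; V(3,+0) = 5.930000; V(3,+1) = 17.893137; V(3,+2) = 32.990672; V(3,+3) = 52.043833
Backward induction: V(k, j) = exp(-r*dt) * [p_u * V(k+1, j+1) + p_m * V(k+1, j) + p_d * V(k+1, j-1)]
  V(2,-2) = exp(-r*dt) * [p_u*0.000000 + p_m*0.000000 + p_d*0.000000] = 0.000000
  V(2,-1) = exp(-r*dt) * [p_u*5.930000 + p_m*0.000000 + p_d*0.000000] = 0.973335
  V(2,+0) = exp(-r*dt) * [p_u*17.893137 + p_m*5.930000 + p_d*0.000000] = 6.856807
  V(2,+1) = exp(-r*dt) * [p_u*32.990672 + p_m*17.893137 + p_d*5.930000] = 18.229400
  V(2,+2) = exp(-r*dt) * [p_u*52.043833 + p_m*32.990672 + p_d*17.893137] = 33.326933
  V(1,-1) = exp(-r*dt) * [p_u*6.856807 + p_m*0.973335 + p_d*0.000000] = 1.768857
  V(1,+0) = exp(-r*dt) * [p_u*18.229400 + p_m*6.856807 + p_d*0.973335] = 7.686580
  V(1,+1) = exp(-r*dt) * [p_u*33.326933 + p_m*18.229400 + p_d*6.856807] = 18.661069
  V(0,+0) = exp(-r*dt) * [p_u*18.661069 + p_m*7.686580 + p_d*1.768857] = 8.438288

Answer: Price = V(0,0) = 8.4383


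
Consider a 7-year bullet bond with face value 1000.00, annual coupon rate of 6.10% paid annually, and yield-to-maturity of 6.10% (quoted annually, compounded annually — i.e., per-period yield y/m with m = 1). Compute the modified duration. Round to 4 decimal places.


Coupon per period c = face * coupon_rate / m = 61.000000
Periods per year m = 1; per-period yield y/m = 0.061000
Number of cashflows N = 7
Cashflows (t years, CF_t, discount factor 1/(1+y/m)^(m*t), PV):
  t = 1.0000: CF_t = 61.000000, DF = 0.942507, PV = 57.492931
  t = 2.0000: CF_t = 61.000000, DF = 0.888320, PV = 54.187494
  t = 3.0000: CF_t = 61.000000, DF = 0.837247, PV = 51.072096
  t = 4.0000: CF_t = 61.000000, DF = 0.789112, PV = 48.135812
  t = 5.0000: CF_t = 61.000000, DF = 0.743743, PV = 45.368343
  t = 6.0000: CF_t = 61.000000, DF = 0.700983, PV = 42.759984
  t = 7.0000: CF_t = 1061.000000, DF = 0.660682, PV = 700.983340
Price P = sum_t PV_t = 1000.000000
First compute Macaulay numerator sum_t t * PV_t:
  t * PV_t at t = 1.0000: 57.492931
  t * PV_t at t = 2.0000: 108.374988
  t * PV_t at t = 3.0000: 153.216289
  t * PV_t at t = 4.0000: 192.543247
  t * PV_t at t = 5.0000: 226.841714
  t * PV_t at t = 6.0000: 256.559903
  t * PV_t at t = 7.0000: 4906.883382
Macaulay duration D = 5901.912453 / 1000.000000 = 5.901912
Modified duration = D / (1 + y/m) = 5.901912 / (1 + 0.061000) = 5.562594

Answer: Modified duration = 5.5626


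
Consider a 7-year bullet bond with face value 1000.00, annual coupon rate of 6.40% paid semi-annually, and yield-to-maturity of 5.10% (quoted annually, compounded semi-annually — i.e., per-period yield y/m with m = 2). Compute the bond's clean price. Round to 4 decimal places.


Answer: Price = 1075.7284

Derivation:
Coupon per period c = face * coupon_rate / m = 32.000000
Periods per year m = 2; per-period yield y/m = 0.025500
Number of cashflows N = 14
Cashflows (t years, CF_t, discount factor 1/(1+y/m)^(m*t), PV):
  t = 0.5000: CF_t = 32.000000, DF = 0.975134, PV = 31.204291
  t = 1.0000: CF_t = 32.000000, DF = 0.950886, PV = 30.428367
  t = 1.5000: CF_t = 32.000000, DF = 0.927242, PV = 29.671738
  t = 2.0000: CF_t = 32.000000, DF = 0.904185, PV = 28.933923
  t = 2.5000: CF_t = 32.000000, DF = 0.881702, PV = 28.214454
  t = 3.0000: CF_t = 32.000000, DF = 0.859777, PV = 27.512876
  t = 3.5000: CF_t = 32.000000, DF = 0.838398, PV = 26.828743
  t = 4.0000: CF_t = 32.000000, DF = 0.817551, PV = 26.161622
  t = 4.5000: CF_t = 32.000000, DF = 0.797222, PV = 25.511089
  t = 5.0000: CF_t = 32.000000, DF = 0.777398, PV = 24.876732
  t = 5.5000: CF_t = 32.000000, DF = 0.758067, PV = 24.258149
  t = 6.0000: CF_t = 32.000000, DF = 0.739217, PV = 23.654948
  t = 6.5000: CF_t = 32.000000, DF = 0.720836, PV = 23.066746
  t = 7.0000: CF_t = 1032.000000, DF = 0.702912, PV = 725.404744
Price P = sum_t PV_t = 1075.728422


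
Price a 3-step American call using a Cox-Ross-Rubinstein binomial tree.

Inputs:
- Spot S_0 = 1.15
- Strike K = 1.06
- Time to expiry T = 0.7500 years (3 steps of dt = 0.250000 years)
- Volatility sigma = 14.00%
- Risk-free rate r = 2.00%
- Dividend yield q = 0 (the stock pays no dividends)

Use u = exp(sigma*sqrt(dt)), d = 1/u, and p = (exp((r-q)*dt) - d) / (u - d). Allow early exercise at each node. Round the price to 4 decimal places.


Answer: Price = V(0,0) = 0.1199

Derivation:
dt = T/N = 0.250000
u = exp(sigma*sqrt(dt)) = 1.072508; d = 1/u = 0.932394
p = (exp((r-q)*dt) - d) / (u - d) = 0.518282
Discount per step: exp(-r*dt) = 0.995012
Stock lattice S(k, i) with i counting down-moves:
  k=0: S(0,0) = 1.1500
  k=1: S(1,0) = 1.2334; S(1,1) = 1.0723
  k=2: S(2,0) = 1.3228; S(2,1) = 1.1500; S(2,2) = 0.9998
  k=3: S(3,0) = 1.4187; S(3,1) = 1.2334; S(3,2) = 1.0723; S(3,3) = 0.9322
Terminal payoffs V(N, i) = max(S_T - K, 0):
  V(3,0) = 0.358730; V(3,1) = 0.173384; V(3,2) = 0.012253; V(3,3) = 0.000000
Backward induction: V(k, i) = exp(-r*dt) * [p * V(k+1, i) + (1-p) * V(k+1, i+1)]; then take max(V_cont, immediate exercise) for American.
  V(2,0) = exp(-r*dt) * [p*0.358730 + (1-p)*0.173384] = 0.268102; exercise = 0.262815; V(2,0) = max -> 0.268102
  V(2,1) = exp(-r*dt) * [p*0.173384 + (1-p)*0.012253] = 0.095287; exercise = 0.090000; V(2,1) = max -> 0.095287
  V(2,2) = exp(-r*dt) * [p*0.012253 + (1-p)*0.000000] = 0.006319; exercise = 0.000000; V(2,2) = max -> 0.006319
  V(1,0) = exp(-r*dt) * [p*0.268102 + (1-p)*0.095287] = 0.183932; exercise = 0.173384; V(1,0) = max -> 0.183932
  V(1,1) = exp(-r*dt) * [p*0.095287 + (1-p)*0.006319] = 0.052168; exercise = 0.012253; V(1,1) = max -> 0.052168
  V(0,0) = exp(-r*dt) * [p*0.183932 + (1-p)*0.052168] = 0.119858; exercise = 0.090000; V(0,0) = max -> 0.119858


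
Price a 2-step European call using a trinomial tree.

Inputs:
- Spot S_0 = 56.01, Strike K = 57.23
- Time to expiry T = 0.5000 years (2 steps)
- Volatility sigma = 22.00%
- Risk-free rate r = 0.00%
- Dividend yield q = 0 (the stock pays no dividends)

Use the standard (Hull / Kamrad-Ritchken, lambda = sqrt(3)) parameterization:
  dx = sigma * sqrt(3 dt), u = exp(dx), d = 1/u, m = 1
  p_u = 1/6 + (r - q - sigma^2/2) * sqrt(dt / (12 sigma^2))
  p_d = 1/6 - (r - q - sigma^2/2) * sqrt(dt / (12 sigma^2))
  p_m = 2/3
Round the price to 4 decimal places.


Answer: Price = V(0,0) = 2.6812

Derivation:
dt = T/N = 0.250000; dx = sigma*sqrt(3*dt) = 0.190526
u = exp(dx) = 1.209885; d = 1/u = 0.826525
p_u = 0.150790, p_m = 0.666667, p_d = 0.182544
Discount per step: exp(-r*dt) = 1.000000
Stock lattice S(k, j) with j the centered position index:
  k=0: S(0,+0) = 56.0100
  k=1: S(1,-1) = 46.2936; S(1,+0) = 56.0100; S(1,+1) = 67.7657
  k=2: S(2,-2) = 38.2628; S(2,-1) = 46.2936; S(2,+0) = 56.0100; S(2,+1) = 67.7657; S(2,+2) = 81.9887
Terminal payoffs V(N, j) = max(S_T - K, 0):
  V(2,-2) = 0.000000; V(2,-1) = 0.000000; V(2,+0) = 0.000000; V(2,+1) = 10.535677; V(2,+2) = 24.758699
Backward induction: V(k, j) = exp(-r*dt) * [p_u * V(k+1, j+1) + p_m * V(k+1, j) + p_d * V(k+1, j-1)]
  V(1,-1) = exp(-r*dt) * [p_u*0.000000 + p_m*0.000000 + p_d*0.000000] = 0.000000
  V(1,+0) = exp(-r*dt) * [p_u*10.535677 + p_m*0.000000 + p_d*0.000000] = 1.588670
  V(1,+1) = exp(-r*dt) * [p_u*24.758699 + p_m*10.535677 + p_d*0.000000] = 10.757138
  V(0,+0) = exp(-r*dt) * [p_u*10.757138 + p_m*1.588670 + p_d*0.000000] = 2.681177


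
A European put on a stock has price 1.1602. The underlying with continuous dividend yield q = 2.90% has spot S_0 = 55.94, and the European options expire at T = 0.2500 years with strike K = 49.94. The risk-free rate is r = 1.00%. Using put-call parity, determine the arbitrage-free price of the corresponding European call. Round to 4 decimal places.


Put-call parity: C - P = S_0 * exp(-qT) - K * exp(-rT).
S_0 * exp(-qT) = 55.9400 * 0.99277622 = 55.53590163
K * exp(-rT) = 49.9400 * 0.99750312 = 49.81530593
C = P + S*exp(-qT) - K*exp(-rT)
C = 1.1602 + 55.53590163 - 49.81530593 = 6.8808

Answer: Call price = 6.8808


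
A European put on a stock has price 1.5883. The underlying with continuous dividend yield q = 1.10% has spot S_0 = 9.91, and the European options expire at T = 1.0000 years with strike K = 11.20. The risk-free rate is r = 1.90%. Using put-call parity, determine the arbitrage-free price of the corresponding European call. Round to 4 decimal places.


Put-call parity: C - P = S_0 * exp(-qT) - K * exp(-rT).
S_0 * exp(-qT) = 9.9100 * 0.98906028 = 9.80158736
K * exp(-rT) = 11.2000 * 0.98117936 = 10.98920886
C = P + S*exp(-qT) - K*exp(-rT)
C = 1.5883 + 9.80158736 - 10.98920886 = 0.4007

Answer: Call price = 0.4007


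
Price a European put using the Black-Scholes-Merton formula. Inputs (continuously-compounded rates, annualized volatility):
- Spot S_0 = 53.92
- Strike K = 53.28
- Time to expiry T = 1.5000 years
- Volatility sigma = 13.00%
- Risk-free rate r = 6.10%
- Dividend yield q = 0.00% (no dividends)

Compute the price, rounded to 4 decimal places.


d1 = (ln(S/K) + (r - q + 0.5*sigma^2) * T) / (sigma * sqrt(T)) = 0.72929123
d2 = d1 - sigma * sqrt(T) = 0.57007440
exp(-rT) = 0.91256132; exp(-qT) = 1.00000000
P = K * exp(-rT) * N(-d2) - S_0 * exp(-qT) * N(-d1)
N(-d1) = 0.23291177; N(-d2) = 0.28431362
P = 53.2800 * 0.91256132 * 0.28431362 - 53.9200 * 1.00000000 * 0.23291177 = 1.2651

Answer: Price = 1.2651


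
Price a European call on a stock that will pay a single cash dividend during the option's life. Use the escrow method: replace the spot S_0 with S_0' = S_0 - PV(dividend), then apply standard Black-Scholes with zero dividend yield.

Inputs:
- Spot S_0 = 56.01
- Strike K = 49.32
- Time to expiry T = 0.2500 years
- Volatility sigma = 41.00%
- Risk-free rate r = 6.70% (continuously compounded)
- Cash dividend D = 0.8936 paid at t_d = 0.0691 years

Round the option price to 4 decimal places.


Answer: Price = 8.3336

Derivation:
PV(D) = D * exp(-r * t_d) = 0.8936 * 0.99538100 = 0.88947246
S_0' = S_0 - PV(D) = 56.0100 - 0.88947246 = 55.12052754
d1 = (ln(S_0'/K) + (r + sigma^2/2)*T) / (sigma*sqrt(T)) = 0.72660985
d2 = d1 - sigma*sqrt(T) = 0.52160985
exp(-rT) = 0.98338950
N(d1) = 0.76626750; N(d2) = 0.69902900
C = S_0' * N(d1) - K * exp(-rT) * N(d2) = 55.12052754 * 0.76626750 - 49.3200 * 0.98338950 * 0.69902900 = 8.3336


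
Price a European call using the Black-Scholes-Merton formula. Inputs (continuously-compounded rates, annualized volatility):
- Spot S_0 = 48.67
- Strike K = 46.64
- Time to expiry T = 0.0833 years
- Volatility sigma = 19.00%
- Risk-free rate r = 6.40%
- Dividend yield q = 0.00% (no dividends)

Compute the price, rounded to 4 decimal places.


Answer: Price = 2.5523

Derivation:
d1 = (ln(S/K) + (r - q + 0.5*sigma^2) * T) / (sigma * sqrt(T)) = 0.90155866
d2 = d1 - sigma * sqrt(T) = 0.84672135
exp(-rT) = 0.99468299; exp(-qT) = 1.00000000
C = S_0 * exp(-qT) * N(d1) - K * exp(-rT) * N(d2)
N(d1) = 0.81635432; N(d2) = 0.80142477
C = 48.6700 * 1.00000000 * 0.81635432 - 46.6400 * 0.99468299 * 0.80142477 = 2.5523


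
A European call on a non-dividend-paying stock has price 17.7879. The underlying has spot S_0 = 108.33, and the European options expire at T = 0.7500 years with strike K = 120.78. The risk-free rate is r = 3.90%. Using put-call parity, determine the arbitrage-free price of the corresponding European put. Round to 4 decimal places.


Put-call parity: C - P = S_0 * exp(-qT) - K * exp(-rT).
S_0 * exp(-qT) = 108.3300 * 1.00000000 = 108.33000000
K * exp(-rT) = 120.7800 * 0.97117364 = 117.29835232
P = C - S*exp(-qT) + K*exp(-rT)
P = 17.7879 - 108.33000000 + 117.29835232 = 26.7563

Answer: Put price = 26.7563


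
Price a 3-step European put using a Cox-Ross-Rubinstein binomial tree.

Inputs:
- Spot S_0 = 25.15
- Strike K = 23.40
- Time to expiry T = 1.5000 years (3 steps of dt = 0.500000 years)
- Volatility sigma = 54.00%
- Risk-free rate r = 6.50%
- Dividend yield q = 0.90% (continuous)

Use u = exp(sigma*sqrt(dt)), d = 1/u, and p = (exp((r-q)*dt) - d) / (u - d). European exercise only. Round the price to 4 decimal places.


Answer: Price = V(0,0) = 4.7617

Derivation:
dt = T/N = 0.500000
u = exp(sigma*sqrt(dt)) = 1.464974; d = 1/u = 0.682606
p = (exp((r-q)*dt) - d) / (u - d) = 0.441978
Discount per step: exp(-r*dt) = 0.968022
Stock lattice S(k, i) with i counting down-moves:
  k=0: S(0,0) = 25.1500
  k=1: S(1,0) = 36.8441; S(1,1) = 17.1675
  k=2: S(2,0) = 53.9757; S(2,1) = 25.1500; S(2,2) = 11.7187
  k=3: S(3,0) = 79.0730; S(3,1) = 36.8441; S(3,2) = 17.1675; S(3,3) = 7.9992
Terminal payoffs V(N, i) = max(K - S_T, 0):
  V(3,0) = 0.000000; V(3,1) = 0.000000; V(3,2) = 6.232463; V(3,3) = 15.400773
Backward induction: V(k, i) = exp(-r*dt) * [p * V(k+1, i) + (1-p) * V(k+1, i+1)].
  V(2,0) = exp(-r*dt) * [p*0.000000 + (1-p)*0.000000] = 0.000000
  V(2,1) = exp(-r*dt) * [p*0.000000 + (1-p)*6.232463] = 3.366636
  V(2,2) = exp(-r*dt) * [p*6.232463 + (1-p)*15.400773] = 10.985679
  V(1,0) = exp(-r*dt) * [p*0.000000 + (1-p)*3.366636] = 1.818581
  V(1,1) = exp(-r*dt) * [p*3.366636 + (1-p)*10.985679] = 7.374616
  V(0,0) = exp(-r*dt) * [p*1.818581 + (1-p)*7.374616] = 4.761673


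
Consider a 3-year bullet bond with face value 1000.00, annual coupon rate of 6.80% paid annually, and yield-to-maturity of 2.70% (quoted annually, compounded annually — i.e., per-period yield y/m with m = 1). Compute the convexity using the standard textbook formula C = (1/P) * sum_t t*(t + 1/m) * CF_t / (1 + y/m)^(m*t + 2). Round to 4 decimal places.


Answer: Convexity = 10.4867

Derivation:
Coupon per period c = face * coupon_rate / m = 68.000000
Periods per year m = 1; per-period yield y/m = 0.027000
Number of cashflows N = 3
Cashflows (t years, CF_t, discount factor 1/(1+y/m)^(m*t), PV):
  t = 1.0000: CF_t = 68.000000, DF = 0.973710, PV = 66.212269
  t = 2.0000: CF_t = 68.000000, DF = 0.948111, PV = 64.471537
  t = 3.0000: CF_t = 1068.000000, DF = 0.923185, PV = 985.961421
Price P = sum_t PV_t = 1116.645227
Convexity numerator sum_t t*(t + 1/m) * CF_t / (1+y/m)^(m*t + 2):
  t = 1.0000: term = 125.553140
  t = 2.0000: term = 366.756981
  t = 3.0000: term = 11217.608549
Convexity = (1/P) * sum = 11709.918670 / 1116.645227 = 10.486696


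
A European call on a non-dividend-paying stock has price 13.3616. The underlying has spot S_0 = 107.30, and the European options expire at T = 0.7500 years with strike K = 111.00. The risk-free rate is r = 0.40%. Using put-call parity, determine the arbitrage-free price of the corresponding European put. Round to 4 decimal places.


Answer: Put price = 16.7291

Derivation:
Put-call parity: C - P = S_0 * exp(-qT) - K * exp(-rT).
S_0 * exp(-qT) = 107.3000 * 1.00000000 = 107.30000000
K * exp(-rT) = 111.0000 * 0.99700450 = 110.66749900
P = C - S*exp(-qT) + K*exp(-rT)
P = 13.3616 - 107.30000000 + 110.66749900 = 16.7291


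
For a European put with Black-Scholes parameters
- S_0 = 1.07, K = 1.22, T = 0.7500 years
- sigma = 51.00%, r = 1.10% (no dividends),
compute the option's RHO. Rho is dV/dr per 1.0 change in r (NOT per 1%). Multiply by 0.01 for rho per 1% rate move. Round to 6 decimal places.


d1 = -0.0575192797; d2 = -0.4991922356
phi(d1) = 0.3982828822; exp(-qT) = 1.0000000000; exp(-rT) = 0.9917839379
N(-d2) = 0.6911780180
Rho = -K*T*exp(-rT)*N(-d2) = -1.2200 * 0.7500 * 0.9917839379 * 0.6911780180 = -0.627232

Answer: Rho = -0.627232


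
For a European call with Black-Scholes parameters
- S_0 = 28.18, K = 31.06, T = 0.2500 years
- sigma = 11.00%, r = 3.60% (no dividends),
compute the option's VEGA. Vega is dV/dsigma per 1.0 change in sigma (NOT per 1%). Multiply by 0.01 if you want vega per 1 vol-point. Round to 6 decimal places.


Answer: Vega = 1.618206

Derivation:
d1 = -1.5781056591; d2 = -1.6331056591
phi(d1) = 0.1148478272; exp(-qT) = 1.0000000000; exp(-rT) = 0.9910403788
Vega = S * exp(-qT) * phi(d1) * sqrt(T) = 28.1800 * 1.0000000000 * 0.1148478272 * 0.5000000000 = 1.618206


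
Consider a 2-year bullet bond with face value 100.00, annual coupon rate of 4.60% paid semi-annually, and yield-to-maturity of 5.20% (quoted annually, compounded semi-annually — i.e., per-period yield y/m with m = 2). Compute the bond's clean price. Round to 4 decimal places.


Answer: Price = 98.8741

Derivation:
Coupon per period c = face * coupon_rate / m = 2.300000
Periods per year m = 2; per-period yield y/m = 0.026000
Number of cashflows N = 4
Cashflows (t years, CF_t, discount factor 1/(1+y/m)^(m*t), PV):
  t = 0.5000: CF_t = 2.300000, DF = 0.974659, PV = 2.241715
  t = 1.0000: CF_t = 2.300000, DF = 0.949960, PV = 2.184908
  t = 1.5000: CF_t = 2.300000, DF = 0.925887, PV = 2.129540
  t = 2.0000: CF_t = 102.300000, DF = 0.902424, PV = 92.317958
Price P = sum_t PV_t = 98.874121
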